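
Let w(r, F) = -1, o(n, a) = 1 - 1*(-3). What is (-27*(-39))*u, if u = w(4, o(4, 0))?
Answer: -1053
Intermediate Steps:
o(n, a) = 4 (o(n, a) = 1 + 3 = 4)
u = -1
(-27*(-39))*u = -27*(-39)*(-1) = 1053*(-1) = -1053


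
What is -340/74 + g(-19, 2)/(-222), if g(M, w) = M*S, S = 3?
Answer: -321/74 ≈ -4.3378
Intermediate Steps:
g(M, w) = 3*M (g(M, w) = M*3 = 3*M)
-340/74 + g(-19, 2)/(-222) = -340/74 + (3*(-19))/(-222) = -340*1/74 - 57*(-1/222) = -170/37 + 19/74 = -321/74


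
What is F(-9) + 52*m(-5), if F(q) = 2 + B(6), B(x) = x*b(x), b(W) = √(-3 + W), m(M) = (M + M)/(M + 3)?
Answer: 262 + 6*√3 ≈ 272.39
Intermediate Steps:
m(M) = 2*M/(3 + M) (m(M) = (2*M)/(3 + M) = 2*M/(3 + M))
B(x) = x*√(-3 + x)
F(q) = 2 + 6*√3 (F(q) = 2 + 6*√(-3 + 6) = 2 + 6*√3)
F(-9) + 52*m(-5) = (2 + 6*√3) + 52*(2*(-5)/(3 - 5)) = (2 + 6*√3) + 52*(2*(-5)/(-2)) = (2 + 6*√3) + 52*(2*(-5)*(-½)) = (2 + 6*√3) + 52*5 = (2 + 6*√3) + 260 = 262 + 6*√3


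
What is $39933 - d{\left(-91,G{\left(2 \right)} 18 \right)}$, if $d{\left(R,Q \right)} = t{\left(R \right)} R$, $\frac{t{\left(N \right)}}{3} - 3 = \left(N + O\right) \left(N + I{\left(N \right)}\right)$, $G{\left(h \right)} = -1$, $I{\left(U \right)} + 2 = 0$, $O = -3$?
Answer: $2427318$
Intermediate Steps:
$I{\left(U \right)} = -2$ ($I{\left(U \right)} = -2 + 0 = -2$)
$t{\left(N \right)} = 9 + 3 \left(-3 + N\right) \left(-2 + N\right)$ ($t{\left(N \right)} = 9 + 3 \left(N - 3\right) \left(N - 2\right) = 9 + 3 \left(-3 + N\right) \left(-2 + N\right)$)
$d{\left(R,Q \right)} = R \left(27 - 15 R + 3 R^{2}\right)$ ($d{\left(R,Q \right)} = \left(27 - 15 R + 3 R^{2}\right) R = R \left(27 - 15 R + 3 R^{2}\right)$)
$39933 - d{\left(-91,G{\left(2 \right)} 18 \right)} = 39933 - 3 \left(-91\right) \left(9 + \left(-91\right)^{2} - -455\right) = 39933 - 3 \left(-91\right) \left(9 + 8281 + 455\right) = 39933 - 3 \left(-91\right) 8745 = 39933 - -2387385 = 39933 + 2387385 = 2427318$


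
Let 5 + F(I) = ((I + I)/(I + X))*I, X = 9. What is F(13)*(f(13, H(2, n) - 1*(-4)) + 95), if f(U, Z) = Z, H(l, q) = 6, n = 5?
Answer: 11970/11 ≈ 1088.2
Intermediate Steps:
F(I) = -5 + 2*I**2/(9 + I) (F(I) = -5 + ((I + I)/(I + 9))*I = -5 + ((2*I)/(9 + I))*I = -5 + (2*I/(9 + I))*I = -5 + 2*I**2/(9 + I))
F(13)*(f(13, H(2, n) - 1*(-4)) + 95) = ((-45 - 5*13 + 2*13**2)/(9 + 13))*((6 - 1*(-4)) + 95) = ((-45 - 65 + 2*169)/22)*((6 + 4) + 95) = ((-45 - 65 + 338)/22)*(10 + 95) = ((1/22)*228)*105 = (114/11)*105 = 11970/11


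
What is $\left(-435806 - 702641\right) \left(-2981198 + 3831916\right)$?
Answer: $-968497354946$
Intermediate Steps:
$\left(-435806 - 702641\right) \left(-2981198 + 3831916\right) = \left(-1138447\right) 850718 = -968497354946$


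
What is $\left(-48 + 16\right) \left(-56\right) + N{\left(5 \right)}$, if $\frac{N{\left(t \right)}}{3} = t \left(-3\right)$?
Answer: $1747$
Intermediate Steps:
$N{\left(t \right)} = - 9 t$ ($N{\left(t \right)} = 3 t \left(-3\right) = 3 \left(- 3 t\right) = - 9 t$)
$\left(-48 + 16\right) \left(-56\right) + N{\left(5 \right)} = \left(-48 + 16\right) \left(-56\right) - 45 = \left(-32\right) \left(-56\right) - 45 = 1792 - 45 = 1747$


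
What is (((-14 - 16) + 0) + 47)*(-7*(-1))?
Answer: 119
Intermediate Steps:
(((-14 - 16) + 0) + 47)*(-7*(-1)) = ((-30 + 0) + 47)*7 = (-30 + 47)*7 = 17*7 = 119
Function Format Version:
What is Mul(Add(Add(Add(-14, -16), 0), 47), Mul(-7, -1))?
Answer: 119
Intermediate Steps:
Mul(Add(Add(Add(-14, -16), 0), 47), Mul(-7, -1)) = Mul(Add(Add(-30, 0), 47), 7) = Mul(Add(-30, 47), 7) = Mul(17, 7) = 119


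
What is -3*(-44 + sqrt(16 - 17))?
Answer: 132 - 3*I ≈ 132.0 - 3.0*I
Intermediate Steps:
-3*(-44 + sqrt(16 - 17)) = -3*(-44 + sqrt(-1)) = -3*(-44 + I) = 132 - 3*I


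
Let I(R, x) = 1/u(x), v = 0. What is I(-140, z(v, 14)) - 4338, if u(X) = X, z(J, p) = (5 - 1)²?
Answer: -69407/16 ≈ -4337.9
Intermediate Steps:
z(J, p) = 16 (z(J, p) = 4² = 16)
I(R, x) = 1/x
I(-140, z(v, 14)) - 4338 = 1/16 - 4338 = -69407/16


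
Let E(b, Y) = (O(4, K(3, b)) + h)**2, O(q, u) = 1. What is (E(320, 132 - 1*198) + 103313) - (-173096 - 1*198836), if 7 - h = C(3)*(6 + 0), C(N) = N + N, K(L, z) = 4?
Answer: 476029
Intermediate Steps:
C(N) = 2*N
h = -29 (h = 7 - 2*3*(6 + 0) = 7 - 6*6 = 7 - 1*36 = 7 - 36 = -29)
E(b, Y) = 784 (E(b, Y) = (1 - 29)**2 = (-28)**2 = 784)
(E(320, 132 - 1*198) + 103313) - (-173096 - 1*198836) = (784 + 103313) - (-173096 - 1*198836) = 104097 - (-173096 - 198836) = 104097 - 1*(-371932) = 104097 + 371932 = 476029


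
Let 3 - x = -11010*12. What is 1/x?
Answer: 1/132123 ≈ 7.5687e-6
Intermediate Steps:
x = 132123 (x = 3 - (-11010)*12 = 3 - 1*(-132120) = 3 + 132120 = 132123)
1/x = 1/132123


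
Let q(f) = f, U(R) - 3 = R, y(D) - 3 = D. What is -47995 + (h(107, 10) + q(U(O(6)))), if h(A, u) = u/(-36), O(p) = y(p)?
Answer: -863699/18 ≈ -47983.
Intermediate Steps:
y(D) = 3 + D
O(p) = 3 + p
U(R) = 3 + R
h(A, u) = -u/36 (h(A, u) = u*(-1/36) = -u/36)
-47995 + (h(107, 10) + q(U(O(6)))) = -47995 + (-1/36*10 + (3 + (3 + 6))) = -47995 + (-5/18 + (3 + 9)) = -47995 + (-5/18 + 12) = -47995 + 211/18 = -863699/18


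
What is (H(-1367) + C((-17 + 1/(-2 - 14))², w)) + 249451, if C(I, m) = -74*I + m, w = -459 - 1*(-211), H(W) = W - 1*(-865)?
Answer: 29076155/128 ≈ 2.2716e+5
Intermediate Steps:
H(W) = 865 + W (H(W) = W + 865 = 865 + W)
w = -248 (w = -459 + 211 = -248)
C(I, m) = m - 74*I
(H(-1367) + C((-17 + 1/(-2 - 14))², w)) + 249451 = ((865 - 1367) + (-248 - 74*(-17 + 1/(-2 - 14))²)) + 249451 = (-502 + (-248 - 74*(-17 + 1/(-16))²)) + 249451 = (-502 + (-248 - 74*(-17 - 1/16)²)) + 249451 = (-502 + (-248 - 74*(-273/16)²)) + 249451 = (-502 + (-248 - 74*74529/256)) + 249451 = (-502 + (-248 - 2757573/128)) + 249451 = (-502 - 2789317/128) + 249451 = -2853573/128 + 249451 = 29076155/128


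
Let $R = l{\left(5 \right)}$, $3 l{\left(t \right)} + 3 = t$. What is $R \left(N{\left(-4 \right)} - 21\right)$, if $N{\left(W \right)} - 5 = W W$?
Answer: $0$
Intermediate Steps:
$l{\left(t \right)} = -1 + \frac{t}{3}$
$N{\left(W \right)} = 5 + W^{2}$ ($N{\left(W \right)} = 5 + W W = 5 + W^{2}$)
$R = \frac{2}{3}$ ($R = -1 + \frac{1}{3} \cdot 5 = -1 + \frac{5}{3} = \frac{2}{3} \approx 0.66667$)
$R \left(N{\left(-4 \right)} - 21\right) = \frac{2 \left(\left(5 + \left(-4\right)^{2}\right) - 21\right)}{3} = \frac{2 \left(\left(5 + 16\right) - 21\right)}{3} = \frac{2 \left(21 - 21\right)}{3} = \frac{2}{3} \cdot 0 = 0$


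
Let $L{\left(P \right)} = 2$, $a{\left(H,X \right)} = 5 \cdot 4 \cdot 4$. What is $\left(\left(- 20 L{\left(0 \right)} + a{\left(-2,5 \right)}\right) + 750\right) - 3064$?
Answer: $-2274$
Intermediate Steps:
$a{\left(H,X \right)} = 80$ ($a{\left(H,X \right)} = 20 \cdot 4 = 80$)
$\left(\left(- 20 L{\left(0 \right)} + a{\left(-2,5 \right)}\right) + 750\right) - 3064 = \left(\left(\left(-20\right) 2 + 80\right) + 750\right) - 3064 = \left(\left(-40 + 80\right) + 750\right) - 3064 = \left(40 + 750\right) - 3064 = 790 - 3064 = -2274$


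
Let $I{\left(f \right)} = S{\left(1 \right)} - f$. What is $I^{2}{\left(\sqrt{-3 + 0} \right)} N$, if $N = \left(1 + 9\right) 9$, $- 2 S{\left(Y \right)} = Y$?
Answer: $- \frac{495}{2} + 90 i \sqrt{3} \approx -247.5 + 155.88 i$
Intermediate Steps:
$S{\left(Y \right)} = - \frac{Y}{2}$
$I{\left(f \right)} = - \frac{1}{2} - f$ ($I{\left(f \right)} = \left(- \frac{1}{2}\right) 1 - f = - \frac{1}{2} - f$)
$N = 90$ ($N = 10 \cdot 9 = 90$)
$I^{2}{\left(\sqrt{-3 + 0} \right)} N = \left(- \frac{1}{2} - \sqrt{-3 + 0}\right)^{2} \cdot 90 = \left(- \frac{1}{2} - \sqrt{-3}\right)^{2} \cdot 90 = \left(- \frac{1}{2} - i \sqrt{3}\right)^{2} \cdot 90 = 90 \left(- \frac{1}{2} - i \sqrt{3}\right)^{2}$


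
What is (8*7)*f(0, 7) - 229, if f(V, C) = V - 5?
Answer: -509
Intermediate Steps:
f(V, C) = -5 + V
(8*7)*f(0, 7) - 229 = (8*7)*(-5 + 0) - 229 = 56*(-5) - 229 = -280 - 229 = -509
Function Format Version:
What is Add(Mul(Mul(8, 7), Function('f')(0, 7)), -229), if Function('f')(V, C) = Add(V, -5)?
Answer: -509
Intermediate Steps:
Function('f')(V, C) = Add(-5, V)
Add(Mul(Mul(8, 7), Function('f')(0, 7)), -229) = Add(Mul(Mul(8, 7), Add(-5, 0)), -229) = Add(Mul(56, -5), -229) = Add(-280, -229) = -509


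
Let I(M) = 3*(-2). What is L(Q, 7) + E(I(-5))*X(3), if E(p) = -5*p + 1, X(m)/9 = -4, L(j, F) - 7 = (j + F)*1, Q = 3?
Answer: -1099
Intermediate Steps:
L(j, F) = 7 + F + j (L(j, F) = 7 + (j + F)*1 = 7 + (F + j)*1 = 7 + (F + j) = 7 + F + j)
X(m) = -36 (X(m) = 9*(-4) = -36)
I(M) = -6
E(p) = 1 - 5*p
L(Q, 7) + E(I(-5))*X(3) = (7 + 7 + 3) + (1 - 5*(-6))*(-36) = 17 + (1 + 30)*(-36) = 17 + 31*(-36) = 17 - 1116 = -1099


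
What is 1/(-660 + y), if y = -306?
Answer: -1/966 ≈ -0.0010352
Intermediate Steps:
1/(-660 + y) = 1/(-660 - 306) = 1/(-966) = -1/966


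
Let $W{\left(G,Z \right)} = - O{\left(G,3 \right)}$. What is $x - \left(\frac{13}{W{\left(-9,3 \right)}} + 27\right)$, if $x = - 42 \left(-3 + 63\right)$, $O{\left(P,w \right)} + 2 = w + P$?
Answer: $- \frac{20389}{8} \approx -2548.6$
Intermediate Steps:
$O{\left(P,w \right)} = -2 + P + w$ ($O{\left(P,w \right)} = -2 + \left(w + P\right) = -2 + \left(P + w\right) = -2 + P + w$)
$x = -2520$ ($x = \left(-42\right) 60 = -2520$)
$W{\left(G,Z \right)} = -1 - G$ ($W{\left(G,Z \right)} = - (-2 + G + 3) = - (1 + G) = -1 - G$)
$x - \left(\frac{13}{W{\left(-9,3 \right)}} + 27\right) = -2520 - \left(\frac{13}{-1 - -9} + 27\right) = -2520 - \left(\frac{13}{-1 + 9} + 27\right) = -2520 - \left(\frac{13}{8} + 27\right) = -2520 - \frac{229}{8} = - \frac{20389}{8}$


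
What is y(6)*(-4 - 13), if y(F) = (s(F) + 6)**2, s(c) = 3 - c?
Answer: -153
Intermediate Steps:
y(F) = (9 - F)**2 (y(F) = ((3 - F) + 6)**2 = (9 - F)**2)
y(6)*(-4 - 13) = (-9 + 6)**2*(-4 - 13) = (-3)**2*(-17) = 9*(-17) = -153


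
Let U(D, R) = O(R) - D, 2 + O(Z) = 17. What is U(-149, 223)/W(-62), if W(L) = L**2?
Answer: 41/961 ≈ 0.042664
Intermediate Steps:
O(Z) = 15 (O(Z) = -2 + 17 = 15)
U(D, R) = 15 - D
U(-149, 223)/W(-62) = (15 - 1*(-149))/((-62)**2) = (15 + 149)/3844 = 164*(1/3844) = 41/961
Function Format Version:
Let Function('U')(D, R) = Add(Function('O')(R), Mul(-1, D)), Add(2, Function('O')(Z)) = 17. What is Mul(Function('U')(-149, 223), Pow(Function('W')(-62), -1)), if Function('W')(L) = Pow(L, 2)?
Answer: Rational(41, 961) ≈ 0.042664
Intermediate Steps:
Function('O')(Z) = 15 (Function('O')(Z) = Add(-2, 17) = 15)
Function('U')(D, R) = Add(15, Mul(-1, D))
Mul(Function('U')(-149, 223), Pow(Function('W')(-62), -1)) = Mul(Add(15, Mul(-1, -149)), Pow(Pow(-62, 2), -1)) = Mul(Add(15, 149), Pow(3844, -1)) = Mul(164, Rational(1, 3844)) = Rational(41, 961)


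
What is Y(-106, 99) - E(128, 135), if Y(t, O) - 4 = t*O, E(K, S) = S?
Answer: -10625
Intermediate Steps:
Y(t, O) = 4 + O*t (Y(t, O) = 4 + t*O = 4 + O*t)
Y(-106, 99) - E(128, 135) = (4 + 99*(-106)) - 1*135 = (4 - 10494) - 135 = -10490 - 135 = -10625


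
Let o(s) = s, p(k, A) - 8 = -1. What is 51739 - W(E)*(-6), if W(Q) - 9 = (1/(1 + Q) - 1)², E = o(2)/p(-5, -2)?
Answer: 1398419/27 ≈ 51793.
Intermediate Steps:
p(k, A) = 7 (p(k, A) = 8 - 1 = 7)
E = 2/7 ≈ 0.28571
W(Q) = 9 + (-1 + 1/(1 + Q))² (W(Q) = 9 + (1/(1 + Q) - 1)² = 9 + (-1 + 1/(1 + Q))²)
51739 - W(E)*(-6) = 51739 - (9 + (2/7)²/(1 + 2/7)²)*(-6) = 51739 - (9 + 4/(49*(9/7)²))*(-6) = 51739 - (9 + (4/49)*(49/81))*(-6) = 51739 - (9 + 4/81)*(-6) = 51739 - 733*(-6)/81 = 51739 - 1*(-1466/27) = 51739 + 1466/27 = 1398419/27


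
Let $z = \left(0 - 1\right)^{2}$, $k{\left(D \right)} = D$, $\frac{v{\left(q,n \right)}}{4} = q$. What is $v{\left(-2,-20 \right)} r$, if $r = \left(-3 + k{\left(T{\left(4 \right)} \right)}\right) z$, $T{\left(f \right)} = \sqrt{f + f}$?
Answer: $24 - 16 \sqrt{2} \approx 1.3726$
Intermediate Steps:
$T{\left(f \right)} = \sqrt{2} \sqrt{f}$ ($T{\left(f \right)} = \sqrt{2 f} = \sqrt{2} \sqrt{f}$)
$v{\left(q,n \right)} = 4 q$
$z = 1$ ($z = \left(-1\right)^{2} = 1$)
$r = -3 + 2 \sqrt{2}$ ($r = \left(-3 + \sqrt{2} \sqrt{4}\right) 1 = \left(-3 + \sqrt{2} \cdot 2\right) 1 = \left(-3 + 2 \sqrt{2}\right) 1 = -3 + 2 \sqrt{2} \approx -0.17157$)
$v{\left(-2,-20 \right)} r = 4 \left(-2\right) \left(-3 + 2 \sqrt{2}\right) = - 8 \left(-3 + 2 \sqrt{2}\right) = 24 - 16 \sqrt{2}$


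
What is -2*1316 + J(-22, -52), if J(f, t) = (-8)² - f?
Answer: -2546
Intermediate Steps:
J(f, t) = 64 - f
-2*1316 + J(-22, -52) = -2*1316 + (64 - 1*(-22)) = -2632 + (64 + 22) = -2632 + 86 = -2546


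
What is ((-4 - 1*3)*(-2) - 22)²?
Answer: 64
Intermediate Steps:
((-4 - 1*3)*(-2) - 22)² = ((-4 - 3)*(-2) - 22)² = (-7*(-2) - 22)² = (14 - 22)² = (-8)² = 64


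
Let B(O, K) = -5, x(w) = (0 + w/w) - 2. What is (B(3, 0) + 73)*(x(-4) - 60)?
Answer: -4148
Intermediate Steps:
x(w) = -1 (x(w) = (0 + 1) - 2 = 1 - 2 = -1)
(B(3, 0) + 73)*(x(-4) - 60) = (-5 + 73)*(-1 - 60) = 68*(-61) = -4148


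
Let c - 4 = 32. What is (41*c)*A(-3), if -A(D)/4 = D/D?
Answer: -5904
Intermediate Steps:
c = 36 (c = 4 + 32 = 36)
A(D) = -4 (A(D) = -4*D/D = -4*1 = -4)
(41*c)*A(-3) = (41*36)*(-4) = 1476*(-4) = -5904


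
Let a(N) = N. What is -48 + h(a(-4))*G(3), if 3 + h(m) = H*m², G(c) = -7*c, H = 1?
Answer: -321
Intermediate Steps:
h(m) = -3 + m² (h(m) = -3 + 1*m² = -3 + m²)
-48 + h(a(-4))*G(3) = -48 + (-3 + (-4)²)*(-7*3) = -48 + (-3 + 16)*(-21) = -48 + 13*(-21) = -48 - 273 = -321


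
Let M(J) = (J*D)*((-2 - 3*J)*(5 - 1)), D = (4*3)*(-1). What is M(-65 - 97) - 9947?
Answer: 3753637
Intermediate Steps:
D = -12 (D = 12*(-1) = -12)
M(J) = -12*J*(-8 - 12*J) (M(J) = (J*(-12))*((-2 - 3*J)*(5 - 1)) = (-12*J)*((-2 - 3*J)*4) = (-12*J)*(-8 - 12*J) = -12*J*(-8 - 12*J))
M(-65 - 97) - 9947 = 48*(-65 - 97)*(2 + 3*(-65 - 97)) - 9947 = 48*(-162)*(2 + 3*(-162)) - 9947 = 48*(-162)*(2 - 486) - 9947 = 48*(-162)*(-484) - 9947 = 3763584 - 9947 = 3753637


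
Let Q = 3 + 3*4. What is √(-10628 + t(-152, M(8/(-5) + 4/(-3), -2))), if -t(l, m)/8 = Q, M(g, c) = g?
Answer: 2*I*√2687 ≈ 103.67*I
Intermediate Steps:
Q = 15 (Q = 3 + 12 = 15)
t(l, m) = -120 (t(l, m) = -8*15 = -120)
√(-10628 + t(-152, M(8/(-5) + 4/(-3), -2))) = √(-10628 - 120) = √(-10748) = 2*I*√2687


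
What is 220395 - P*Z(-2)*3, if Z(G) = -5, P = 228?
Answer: 223815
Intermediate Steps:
220395 - P*Z(-2)*3 = 220395 - 228*(-5*3) = 220395 - 228*(-15) = 220395 - 1*(-3420) = 220395 + 3420 = 223815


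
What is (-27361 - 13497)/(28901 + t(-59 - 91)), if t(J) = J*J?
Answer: -40858/51401 ≈ -0.79489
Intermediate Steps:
t(J) = J²
(-27361 - 13497)/(28901 + t(-59 - 91)) = (-27361 - 13497)/(28901 + (-59 - 91)²) = -40858/(28901 + (-150)²) = -40858/(28901 + 22500) = -40858/51401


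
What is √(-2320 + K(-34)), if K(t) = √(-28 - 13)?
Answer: √(-2320 + I*√41) ≈ 0.06647 + 48.166*I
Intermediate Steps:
K(t) = I*√41 (K(t) = √(-41) = I*√41)
√(-2320 + K(-34)) = √(-2320 + I*√41)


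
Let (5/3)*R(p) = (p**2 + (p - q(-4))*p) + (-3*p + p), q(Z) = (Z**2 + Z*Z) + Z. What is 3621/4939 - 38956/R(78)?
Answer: -213814214/36405369 ≈ -5.8732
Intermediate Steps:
q(Z) = Z + 2*Z**2 (q(Z) = (Z**2 + Z**2) + Z = 2*Z**2 + Z = Z + 2*Z**2)
R(p) = -6*p/5 + 3*p**2/5 + 3*p*(-28 + p)/5 (R(p) = 3*((p**2 + (p - (-4)*(1 + 2*(-4)))*p) + (-3*p + p))/5 = 3*((p**2 + (p - (-4)*(1 - 8))*p) - 2*p)/5 = 3*((p**2 + (p - (-4)*(-7))*p) - 2*p)/5 = 3*((p**2 + (p - 1*28)*p) - 2*p)/5 = 3*((p**2 + (p - 28)*p) - 2*p)/5 = 3*((p**2 + (-28 + p)*p) - 2*p)/5 = 3*((p**2 + p*(-28 + p)) - 2*p)/5 = 3*(p**2 - 2*p + p*(-28 + p))/5 = -6*p/5 + 3*p**2/5 + 3*p*(-28 + p)/5)
3621/4939 - 38956/R(78) = 3621/4939 - 38956*5/(468*(-15 + 78)) = 3621*(1/4939) - 38956/((6/5)*78*63) = 3621/4939 - 38956/29484/5 = 3621/4939 - 38956*5/29484 = 3621/4939 - 48695/7371 = -213814214/36405369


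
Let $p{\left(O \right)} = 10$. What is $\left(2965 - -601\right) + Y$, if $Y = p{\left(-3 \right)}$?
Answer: $3576$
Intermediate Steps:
$Y = 10$
$\left(2965 - -601\right) + Y = \left(2965 - -601\right) + 10 = \left(2965 + 601\right) + 10 = 3566 + 10 = 3576$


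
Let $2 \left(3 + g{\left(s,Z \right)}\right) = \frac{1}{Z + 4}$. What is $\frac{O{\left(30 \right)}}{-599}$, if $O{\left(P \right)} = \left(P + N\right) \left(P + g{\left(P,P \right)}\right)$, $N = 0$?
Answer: $- \frac{27555}{20366} \approx -1.353$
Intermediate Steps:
$g{\left(s,Z \right)} = -3 + \frac{1}{2 \left(4 + Z\right)}$ ($g{\left(s,Z \right)} = -3 + \frac{1}{2 \left(Z + 4\right)} = -3 + \frac{1}{2 \left(4 + Z\right)}$)
$O{\left(P \right)} = P \left(P + \frac{-23 - 6 P}{2 \left(4 + P\right)}\right)$ ($O{\left(P \right)} = \left(P + 0\right) \left(P + \frac{-23 - 6 P}{2 \left(4 + P\right)}\right) = P \left(P + \frac{-23 - 6 P}{2 \left(4 + P\right)}\right)$)
$\frac{O{\left(30 \right)}}{-599} = \frac{\frac{1}{2} \cdot 30 \frac{1}{4 + 30} \left(-23 + 2 \cdot 30 + 2 \cdot 30^{2}\right)}{-599} = \frac{1}{2} \cdot 30 \cdot \frac{1}{34} \left(-23 + 60 + 2 \cdot 900\right) \left(- \frac{1}{599}\right) = \frac{1}{2} \cdot 30 \cdot \frac{1}{34} \left(-23 + 60 + 1800\right) \left(- \frac{1}{599}\right) = \frac{1}{2} \cdot 30 \cdot \frac{1}{34} \cdot 1837 \left(- \frac{1}{599}\right) = \frac{27555}{34} \left(- \frac{1}{599}\right) = - \frac{27555}{20366}$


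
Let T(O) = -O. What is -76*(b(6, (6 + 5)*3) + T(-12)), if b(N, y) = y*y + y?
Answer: -86184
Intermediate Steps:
b(N, y) = y + y² (b(N, y) = y² + y = y + y²)
-76*(b(6, (6 + 5)*3) + T(-12)) = -76*(((6 + 5)*3)*(1 + (6 + 5)*3) - 1*(-12)) = -76*((11*3)*(1 + 11*3) + 12) = -76*(33*(1 + 33) + 12) = -76*(33*34 + 12) = -76*(1122 + 12) = -76*1134 = -86184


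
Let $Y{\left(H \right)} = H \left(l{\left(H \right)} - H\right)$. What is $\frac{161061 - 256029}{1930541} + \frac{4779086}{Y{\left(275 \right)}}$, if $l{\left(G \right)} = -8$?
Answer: $- \frac{9233612350126}{150244353325} \approx -61.457$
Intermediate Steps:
$Y{\left(H \right)} = H \left(-8 - H\right)$
$\frac{161061 - 256029}{1930541} + \frac{4779086}{Y{\left(275 \right)}} = \frac{161061 - 256029}{1930541} + \frac{4779086}{\left(-1\right) 275 \left(8 + 275\right)} = \left(161061 - 256029\right) \frac{1}{1930541} + \frac{4779086}{\left(-1\right) 275 \cdot 283} = \left(-94968\right) \frac{1}{1930541} + \frac{4779086}{-77825} = - \frac{94968}{1930541} + 4779086 \left(- \frac{1}{77825}\right) = - \frac{94968}{1930541} - \frac{4779086}{77825} = - \frac{9233612350126}{150244353325}$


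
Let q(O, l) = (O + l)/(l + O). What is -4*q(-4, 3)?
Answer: -4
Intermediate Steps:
q(O, l) = 1 (q(O, l) = (O + l)/(O + l) = 1)
-4*q(-4, 3) = -4*1 = -4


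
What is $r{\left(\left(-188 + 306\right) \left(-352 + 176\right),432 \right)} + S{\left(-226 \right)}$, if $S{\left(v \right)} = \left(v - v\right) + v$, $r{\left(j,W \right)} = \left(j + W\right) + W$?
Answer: $-20130$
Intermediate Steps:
$r{\left(j,W \right)} = j + 2 W$ ($r{\left(j,W \right)} = \left(W + j\right) + W = j + 2 W$)
$S{\left(v \right)} = v$ ($S{\left(v \right)} = 0 + v = v$)
$r{\left(\left(-188 + 306\right) \left(-352 + 176\right),432 \right)} + S{\left(-226 \right)} = \left(\left(-188 + 306\right) \left(-352 + 176\right) + 2 \cdot 432\right) - 226 = \left(118 \left(-176\right) + 864\right) - 226 = \left(-20768 + 864\right) - 226 = -19904 - 226 = -20130$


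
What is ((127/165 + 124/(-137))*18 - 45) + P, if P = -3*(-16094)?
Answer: 363447429/7535 ≈ 48235.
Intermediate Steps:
P = 48282
((127/165 + 124/(-137))*18 - 45) + P = ((127/165 + 124/(-137))*18 - 45) + 48282 = ((127*(1/165) + 124*(-1/137))*18 - 45) + 48282 = ((127/165 - 124/137)*18 - 45) + 48282 = (-3061/22605*18 - 45) + 48282 = (-18366/7535 - 45) + 48282 = -357441/7535 + 48282 = 363447429/7535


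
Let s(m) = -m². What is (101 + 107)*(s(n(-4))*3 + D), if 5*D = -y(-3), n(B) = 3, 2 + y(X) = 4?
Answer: -28496/5 ≈ -5699.2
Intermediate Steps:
y(X) = 2 (y(X) = -2 + 4 = 2)
D = -⅖ (D = (-1*2)/5 = (⅕)*(-2) = -⅖ ≈ -0.40000)
(101 + 107)*(s(n(-4))*3 + D) = (101 + 107)*(-1*3²*3 - ⅖) = 208*(-1*9*3 - ⅖) = 208*(-9*3 - ⅖) = 208*(-27 - ⅖) = 208*(-137/5) = -28496/5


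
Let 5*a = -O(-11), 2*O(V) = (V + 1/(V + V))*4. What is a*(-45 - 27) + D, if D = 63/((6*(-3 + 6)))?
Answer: -34607/110 ≈ -314.61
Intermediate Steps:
O(V) = 1/V + 2*V (O(V) = ((V + 1/(V + V))*4)/2 = ((V + 1/(2*V))*4)/2 = (2/V + 4*V)/2 = 1/V + 2*V)
a = 243/55 (a = (-(1/(-11) + 2*(-11)))/5 = (-(-1/11 - 22))/5 = (-1*(-243/11))/5 = (1/5)*(243/11) = 243/55 ≈ 4.4182)
D = 7/2 (D = 63/((6*3)) = 63/18 = 63*(1/18) = 7/2 ≈ 3.5000)
a*(-45 - 27) + D = 243*(-45 - 27)/55 + 7/2 = (243/55)*(-72) + 7/2 = -17496/55 + 7/2 = -34607/110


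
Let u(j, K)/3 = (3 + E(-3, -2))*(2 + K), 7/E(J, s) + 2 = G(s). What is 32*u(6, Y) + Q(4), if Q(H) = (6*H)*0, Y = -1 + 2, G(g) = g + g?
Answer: 528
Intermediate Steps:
G(g) = 2*g
Y = 1
E(J, s) = 7/(-2 + 2*s)
u(j, K) = 11 + 11*K/2 (u(j, K) = 3*((3 + 7/(2*(-1 - 2)))*(2 + K)) = 3*((3 + (7/2)/(-3))*(2 + K)) = 3*((3 + (7/2)*(-⅓))*(2 + K)) = 3*((3 - 7/6)*(2 + K)) = 3*(11*(2 + K)/6) = 3*(11/3 + 11*K/6) = 11 + 11*K/2)
Q(H) = 0
32*u(6, Y) + Q(4) = 32*(11 + (11/2)*1) + 0 = 32*(11 + 11/2) + 0 = 32*(33/2) + 0 = 528 + 0 = 528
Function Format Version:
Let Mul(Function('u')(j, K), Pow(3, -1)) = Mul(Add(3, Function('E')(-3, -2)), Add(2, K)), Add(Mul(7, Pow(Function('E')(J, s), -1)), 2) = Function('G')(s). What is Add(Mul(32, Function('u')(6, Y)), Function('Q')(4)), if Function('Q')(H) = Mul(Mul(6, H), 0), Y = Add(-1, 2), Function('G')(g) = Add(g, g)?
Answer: 528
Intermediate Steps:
Function('G')(g) = Mul(2, g)
Y = 1
Function('E')(J, s) = Mul(7, Pow(Add(-2, Mul(2, s)), -1))
Function('u')(j, K) = Add(11, Mul(Rational(11, 2), K)) (Function('u')(j, K) = Mul(3, Mul(Add(3, Mul(Rational(7, 2), Pow(Add(-1, -2), -1))), Add(2, K))) = Mul(3, Mul(Add(3, Mul(Rational(7, 2), Pow(-3, -1))), Add(2, K))) = Mul(3, Mul(Add(3, Mul(Rational(7, 2), Rational(-1, 3))), Add(2, K))) = Mul(3, Mul(Add(3, Rational(-7, 6)), Add(2, K))) = Mul(3, Mul(Rational(11, 6), Add(2, K))) = Mul(3, Add(Rational(11, 3), Mul(Rational(11, 6), K))) = Add(11, Mul(Rational(11, 2), K)))
Function('Q')(H) = 0
Add(Mul(32, Function('u')(6, Y)), Function('Q')(4)) = Add(Mul(32, Add(11, Mul(Rational(11, 2), 1))), 0) = Add(Mul(32, Add(11, Rational(11, 2))), 0) = Add(Mul(32, Rational(33, 2)), 0) = Add(528, 0) = 528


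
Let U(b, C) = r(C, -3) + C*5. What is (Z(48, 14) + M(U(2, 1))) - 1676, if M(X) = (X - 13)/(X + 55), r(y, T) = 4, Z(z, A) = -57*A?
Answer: -39585/16 ≈ -2474.1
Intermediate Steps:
U(b, C) = 4 + 5*C (U(b, C) = 4 + C*5 = 4 + 5*C)
M(X) = (-13 + X)/(55 + X)
(Z(48, 14) + M(U(2, 1))) - 1676 = (-57*14 + (-13 + (4 + 5*1))/(55 + (4 + 5*1))) - 1676 = (-798 + (-13 + (4 + 5))/(55 + (4 + 5))) - 1676 = (-798 + (-13 + 9)/(55 + 9)) - 1676 = (-798 - 4/64) - 1676 = (-798 + (1/64)*(-4)) - 1676 = (-798 - 1/16) - 1676 = -12769/16 - 1676 = -39585/16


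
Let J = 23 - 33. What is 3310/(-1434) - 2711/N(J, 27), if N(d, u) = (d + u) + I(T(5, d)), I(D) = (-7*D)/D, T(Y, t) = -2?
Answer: -1960337/7170 ≈ -273.41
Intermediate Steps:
I(D) = -7
J = -10
N(d, u) = -7 + d + u (N(d, u) = (d + u) - 7 = -7 + d + u)
3310/(-1434) - 2711/N(J, 27) = 3310/(-1434) - 2711/(-7 - 10 + 27) = 3310*(-1/1434) - 2711/10 = -1655/717 - 2711*⅒ = -1655/717 - 2711/10 = -1960337/7170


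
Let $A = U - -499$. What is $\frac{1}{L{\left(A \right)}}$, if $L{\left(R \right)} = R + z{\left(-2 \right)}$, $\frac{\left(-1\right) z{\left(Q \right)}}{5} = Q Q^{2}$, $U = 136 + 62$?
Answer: $\frac{1}{737} \approx 0.0013569$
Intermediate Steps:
$U = 198$
$z{\left(Q \right)} = - 5 Q^{3}$ ($z{\left(Q \right)} = - 5 Q Q^{2} = - 5 Q^{3}$)
$A = 697$ ($A = 198 - -499 = 198 + 499 = 697$)
$L{\left(R \right)} = 40 + R$ ($L{\left(R \right)} = R - 5 \left(-2\right)^{3} = R - -40 = R + 40 = 40 + R$)
$\frac{1}{L{\left(A \right)}} = \frac{1}{40 + 697} = \frac{1}{737}$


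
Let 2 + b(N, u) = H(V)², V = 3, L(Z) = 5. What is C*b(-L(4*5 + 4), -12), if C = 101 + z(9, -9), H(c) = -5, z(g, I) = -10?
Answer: 2093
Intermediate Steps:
C = 91 (C = 101 - 10 = 91)
b(N, u) = 23 (b(N, u) = -2 + (-5)² = -2 + 25 = 23)
C*b(-L(4*5 + 4), -12) = 91*23 = 2093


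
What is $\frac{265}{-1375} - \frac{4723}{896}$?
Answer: $- \frac{1346313}{246400} \approx -5.4639$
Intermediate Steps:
$\frac{265}{-1375} - \frac{4723}{896} = 265 \left(- \frac{1}{1375}\right) - \frac{4723}{896} = - \frac{53}{275} - \frac{4723}{896} = - \frac{1346313}{246400}$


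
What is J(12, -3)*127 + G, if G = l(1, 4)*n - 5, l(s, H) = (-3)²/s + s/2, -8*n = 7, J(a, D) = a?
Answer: 24171/16 ≈ 1510.7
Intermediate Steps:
n = -7/8 (n = -⅛*7 = -7/8 ≈ -0.87500)
l(s, H) = s/2 + 9/s (l(s, H) = 9/s + s*(½) = 9/s + s/2 = s/2 + 9/s)
G = -213/16 (G = ((½)*1 + 9/1)*(-7/8) - 5 = (½ + 9*1)*(-7/8) - 5 = (½ + 9)*(-7/8) - 5 = (19/2)*(-7/8) - 5 = -133/16 - 5 = -213/16 ≈ -13.313)
J(12, -3)*127 + G = 12*127 - 213/16 = 1524 - 213/16 = 24171/16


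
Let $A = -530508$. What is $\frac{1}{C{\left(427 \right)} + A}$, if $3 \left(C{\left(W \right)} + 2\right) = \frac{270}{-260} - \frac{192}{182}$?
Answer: $- \frac{182}{96552947} \approx -1.885 \cdot 10^{-6}$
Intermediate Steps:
$C{\left(W \right)} = - \frac{491}{182}$ ($C{\left(W \right)} = -2 + \frac{\frac{270}{-260} - \frac{192}{182}}{3} = -2 + \frac{270 \left(- \frac{1}{260}\right) - \frac{96}{91}}{3} = -2 + \frac{- \frac{27}{26} - \frac{96}{91}}{3} = -2 + \frac{1}{3} \left(- \frac{381}{182}\right) = -2 - \frac{127}{182} = - \frac{491}{182}$)
$\frac{1}{C{\left(427 \right)} + A} = \frac{1}{- \frac{491}{182} - 530508} = \frac{1}{- \frac{96552947}{182}} = - \frac{182}{96552947}$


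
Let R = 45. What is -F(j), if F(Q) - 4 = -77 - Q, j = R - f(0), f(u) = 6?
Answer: 112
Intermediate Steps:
j = 39 (j = 45 - 1*6 = 45 - 6 = 39)
F(Q) = -73 - Q (F(Q) = 4 + (-77 - Q) = -73 - Q)
-F(j) = -(-73 - 1*39) = -(-73 - 39) = -1*(-112) = 112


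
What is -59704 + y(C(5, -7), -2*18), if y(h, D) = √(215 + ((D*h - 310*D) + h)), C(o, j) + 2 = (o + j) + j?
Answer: -59704 + 28*√15 ≈ -59596.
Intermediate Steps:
C(o, j) = -2 + o + 2*j (C(o, j) = -2 + ((o + j) + j) = -2 + ((j + o) + j) = -2 + (o + 2*j) = -2 + o + 2*j)
y(h, D) = √(215 + h - 310*D + D*h) (y(h, D) = √(215 + ((-310*D + D*h) + h)) = √(215 + (h - 310*D + D*h)) = √(215 + h - 310*D + D*h))
-59704 + y(C(5, -7), -2*18) = -59704 + √(215 + (-2 + 5 + 2*(-7)) - (-620)*18 + (-2*18)*(-2 + 5 + 2*(-7))) = -59704 + √(215 + (-2 + 5 - 14) - 310*(-36) - 36*(-2 + 5 - 14)) = -59704 + √(215 - 11 + 11160 - 36*(-11)) = -59704 + √(215 - 11 + 11160 + 396) = -59704 + √11760 = -59704 + 28*√15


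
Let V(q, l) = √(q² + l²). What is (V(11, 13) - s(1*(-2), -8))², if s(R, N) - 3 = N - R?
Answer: (3 + √290)² ≈ 401.18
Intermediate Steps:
s(R, N) = 3 + N - R (s(R, N) = 3 + (N - R) = 3 + N - R)
V(q, l) = √(l² + q²)
(V(11, 13) - s(1*(-2), -8))² = (√(13² + 11²) - (3 - 8 - (-2)))² = (√(169 + 121) - (3 - 8 - 1*(-2)))² = (√290 - (3 - 8 + 2))² = (√290 - 1*(-3))² = (√290 + 3)² = (3 + √290)²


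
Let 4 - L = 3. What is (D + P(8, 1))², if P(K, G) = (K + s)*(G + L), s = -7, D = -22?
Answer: 400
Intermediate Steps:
L = 1 (L = 4 - 1*3 = 4 - 3 = 1)
P(K, G) = (1 + G)*(-7 + K) (P(K, G) = (K - 7)*(G + 1) = (-7 + K)*(1 + G) = (1 + G)*(-7 + K))
(D + P(8, 1))² = (-22 + (-7 + 8 - 7*1 + 1*8))² = (-22 + (-7 + 8 - 7 + 8))² = (-22 + 2)² = (-20)² = 400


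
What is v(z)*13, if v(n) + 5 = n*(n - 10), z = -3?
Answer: 442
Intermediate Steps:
v(n) = -5 + n*(-10 + n) (v(n) = -5 + n*(n - 10) = -5 + n*(-10 + n))
v(z)*13 = (-5 + (-3)² - 10*(-3))*13 = (-5 + 9 + 30)*13 = 34*13 = 442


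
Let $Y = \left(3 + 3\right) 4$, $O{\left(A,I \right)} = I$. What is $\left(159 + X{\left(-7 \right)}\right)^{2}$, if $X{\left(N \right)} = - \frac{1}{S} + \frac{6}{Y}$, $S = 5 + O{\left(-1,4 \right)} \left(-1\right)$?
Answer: $\frac{400689}{16} \approx 25043.0$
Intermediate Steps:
$Y = 24$ ($Y = 6 \cdot 4 = 24$)
$S = 1$ ($S = 5 + 4 \left(-1\right) = 5 - 4 = 1$)
$X{\left(N \right)} = - \frac{3}{4}$ ($X{\left(N \right)} = - 1^{-1} + \frac{6}{24} = \left(-1\right) 1 + 6 \cdot \frac{1}{24} = -1 + \frac{1}{4} = - \frac{3}{4}$)
$\left(159 + X{\left(-7 \right)}\right)^{2} = \left(159 - \frac{3}{4}\right)^{2} = \left(\frac{633}{4}\right)^{2} = \frac{400689}{16}$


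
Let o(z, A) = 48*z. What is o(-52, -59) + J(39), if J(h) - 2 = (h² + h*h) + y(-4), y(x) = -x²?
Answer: 532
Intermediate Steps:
J(h) = -14 + 2*h² (J(h) = 2 + ((h² + h*h) - 1*(-4)²) = 2 + ((h² + h²) - 1*16) = 2 + (2*h² - 16) = 2 + (-16 + 2*h²) = -14 + 2*h²)
o(-52, -59) + J(39) = 48*(-52) + (-14 + 2*39²) = -2496 + (-14 + 2*1521) = -2496 + (-14 + 3042) = -2496 + 3028 = 532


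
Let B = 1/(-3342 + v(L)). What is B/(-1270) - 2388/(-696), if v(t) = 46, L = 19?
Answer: 416499069/121391680 ≈ 3.4310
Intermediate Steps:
B = -1/3296 (B = 1/(-3342 + 46) = 1/(-3296) = -1/3296 ≈ -0.00030340)
B/(-1270) - 2388/(-696) = -1/3296/(-1270) - 2388/(-696) = -1/3296*(-1/1270) - 2388*(-1/696) = 1/4185920 + 199/58 = 416499069/121391680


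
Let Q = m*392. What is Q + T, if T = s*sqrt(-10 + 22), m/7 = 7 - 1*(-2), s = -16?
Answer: 24696 - 32*sqrt(3) ≈ 24641.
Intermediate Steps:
m = 63 (m = 7*(7 - 1*(-2)) = 7*(7 + 2) = 7*9 = 63)
Q = 24696 (Q = 63*392 = 24696)
T = -32*sqrt(3) (T = -16*sqrt(-10 + 22) = -32*sqrt(3) ≈ -55.426)
Q + T = 24696 - 32*sqrt(3)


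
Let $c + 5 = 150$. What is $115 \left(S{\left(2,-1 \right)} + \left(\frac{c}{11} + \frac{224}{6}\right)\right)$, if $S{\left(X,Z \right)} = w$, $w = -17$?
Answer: $\frac{127190}{33} \approx 3854.2$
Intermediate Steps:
$c = 145$ ($c = -5 + 150 = 145$)
$S{\left(X,Z \right)} = -17$
$115 \left(S{\left(2,-1 \right)} + \left(\frac{c}{11} + \frac{224}{6}\right)\right) = 115 \left(-17 + \left(\frac{145}{11} + \frac{224}{6}\right)\right) = 115 \left(-17 + \left(145 \cdot \frac{1}{11} + 224 \cdot \frac{1}{6}\right)\right) = 115 \left(-17 + \left(\frac{145}{11} + \frac{112}{3}\right)\right) = 115 \left(-17 + \frac{1667}{33}\right) = 115 \cdot \frac{1106}{33} = \frac{127190}{33}$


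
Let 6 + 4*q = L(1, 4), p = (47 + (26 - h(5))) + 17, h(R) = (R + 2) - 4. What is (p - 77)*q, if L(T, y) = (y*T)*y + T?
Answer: 55/2 ≈ 27.500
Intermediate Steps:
h(R) = -2 + R (h(R) = (2 + R) - 4 = -2 + R)
L(T, y) = T + T*y**2 (L(T, y) = (T*y)*y + T = T*y**2 + T = T + T*y**2)
p = 87 (p = (47 + (26 - (-2 + 5))) + 17 = (47 + (26 - 1*3)) + 17 = (47 + (26 - 3)) + 17 = (47 + 23) + 17 = 70 + 17 = 87)
q = 11/4 (q = -3/2 + (1*(1 + 4**2))/4 = -3/2 + (1*(1 + 16))/4 = -3/2 + (1*17)/4 = -3/2 + (1/4)*17 = -3/2 + 17/4 = 11/4 ≈ 2.7500)
(p - 77)*q = (87 - 77)*(11/4) = 10*(11/4) = 55/2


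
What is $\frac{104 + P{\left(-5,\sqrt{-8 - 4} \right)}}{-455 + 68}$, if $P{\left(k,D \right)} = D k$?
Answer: $- \frac{104}{387} + \frac{10 i \sqrt{3}}{387} \approx -0.26873 + 0.044756 i$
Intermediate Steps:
$\frac{104 + P{\left(-5,\sqrt{-8 - 4} \right)}}{-455 + 68} = \frac{104 + \sqrt{-8 - 4} \left(-5\right)}{-455 + 68} = \frac{104 + \sqrt{-8 - 4} \left(-5\right)}{-387} = \left(104 + \sqrt{-8 - 4} \left(-5\right)\right) \left(- \frac{1}{387}\right) = \left(104 + \sqrt{-12} \left(-5\right)\right) \left(- \frac{1}{387}\right) = \left(104 + 2 i \sqrt{3} \left(-5\right)\right) \left(- \frac{1}{387}\right) = \left(104 - 10 i \sqrt{3}\right) \left(- \frac{1}{387}\right) = - \frac{104}{387} + \frac{10 i \sqrt{3}}{387}$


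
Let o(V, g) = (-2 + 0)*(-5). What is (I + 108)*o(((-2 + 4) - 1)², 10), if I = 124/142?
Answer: 77300/71 ≈ 1088.7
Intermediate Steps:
I = 62/71 (I = 124*(1/142) = 62/71 ≈ 0.87324)
o(V, g) = 10 (o(V, g) = -2*(-5) = 10)
(I + 108)*o(((-2 + 4) - 1)², 10) = (62/71 + 108)*10 = (7730/71)*10 = 77300/71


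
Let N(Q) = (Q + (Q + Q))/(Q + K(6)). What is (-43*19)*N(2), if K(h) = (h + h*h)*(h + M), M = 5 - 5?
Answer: -2451/127 ≈ -19.299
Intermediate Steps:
M = 0
K(h) = h*(h + h**2) (K(h) = (h + h*h)*(h + 0) = (h + h**2)*h = h*(h + h**2))
N(Q) = 3*Q/(252 + Q) (N(Q) = (Q + (Q + Q))/(Q + 6**2*(1 + 6)) = (Q + 2*Q)/(Q + 36*7) = (3*Q)/(Q + 252) = (3*Q)/(252 + Q) = 3*Q/(252 + Q))
(-43*19)*N(2) = (-43*19)*(3*2/(252 + 2)) = -2451*2/254 = -817*3/127 = -2451/127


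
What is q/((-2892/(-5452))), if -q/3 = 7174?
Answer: -9778162/241 ≈ -40573.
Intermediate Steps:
q = -21522 (q = -3*7174 = -21522)
q/((-2892/(-5452))) = -21522/((-2892/(-5452))) = -21522/((-2892*(-1/5452))) = -21522/723/1363 = -21522*1363/723 = -9778162/241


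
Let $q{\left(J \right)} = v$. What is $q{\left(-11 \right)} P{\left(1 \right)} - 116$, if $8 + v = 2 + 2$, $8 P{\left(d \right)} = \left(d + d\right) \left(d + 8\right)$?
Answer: $-125$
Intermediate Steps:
$P{\left(d \right)} = \frac{d \left(8 + d\right)}{4}$ ($P{\left(d \right)} = \frac{\left(d + d\right) \left(d + 8\right)}{8} = \frac{2 d \left(8 + d\right)}{8} = \frac{d \left(8 + d\right)}{4}$)
$v = -4$ ($v = -8 + \left(2 + 2\right) = -8 + 4 = -4$)
$q{\left(J \right)} = -4$
$q{\left(-11 \right)} P{\left(1 \right)} - 116 = - 4 \cdot \frac{1}{4} \cdot 1 \left(8 + 1\right) - 116 = - 4 \cdot \frac{1}{4} \cdot 1 \cdot 9 - 116 = \left(-4\right) \frac{9}{4} - 116 = -9 - 116 = -125$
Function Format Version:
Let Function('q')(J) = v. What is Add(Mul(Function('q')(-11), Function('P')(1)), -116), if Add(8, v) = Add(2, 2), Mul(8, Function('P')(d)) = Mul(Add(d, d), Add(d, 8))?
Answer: -125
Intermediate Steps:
Function('P')(d) = Mul(Rational(1, 4), d, Add(8, d)) (Function('P')(d) = Mul(Rational(1, 8), Mul(Add(d, d), Add(d, 8))) = Mul(Rational(1, 8), Mul(Mul(2, d), Add(8, d))) = Mul(Rational(1, 8), Mul(2, d, Add(8, d))) = Mul(Rational(1, 4), d, Add(8, d)))
v = -4 (v = Add(-8, Add(2, 2)) = Add(-8, 4) = -4)
Function('q')(J) = -4
Add(Mul(Function('q')(-11), Function('P')(1)), -116) = Add(Mul(-4, Mul(Rational(1, 4), 1, Add(8, 1))), -116) = Add(Mul(-4, Mul(Rational(1, 4), 1, 9)), -116) = Add(Mul(-4, Rational(9, 4)), -116) = Add(-9, -116) = -125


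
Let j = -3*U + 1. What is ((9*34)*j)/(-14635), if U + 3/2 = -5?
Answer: -6273/14635 ≈ -0.42863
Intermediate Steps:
U = -13/2 (U = -3/2 - 5 = -13/2 ≈ -6.5000)
j = 41/2 (j = -3*(-13/2) + 1 = 39/2 + 1 = 41/2 ≈ 20.500)
((9*34)*j)/(-14635) = ((9*34)*(41/2))/(-14635) = (306*(41/2))*(-1/14635) = 6273*(-1/14635) = -6273/14635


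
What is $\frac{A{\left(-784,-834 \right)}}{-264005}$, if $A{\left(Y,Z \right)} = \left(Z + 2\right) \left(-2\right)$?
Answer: $- \frac{1664}{264005} \approx -0.0063029$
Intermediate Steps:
$A{\left(Y,Z \right)} = -4 - 2 Z$ ($A{\left(Y,Z \right)} = \left(2 + Z\right) \left(-2\right) = -4 - 2 Z$)
$\frac{A{\left(-784,-834 \right)}}{-264005} = \frac{-4 - -1668}{-264005} = \left(-4 + 1668\right) \left(- \frac{1}{264005}\right) = 1664 \left(- \frac{1}{264005}\right) = - \frac{1664}{264005}$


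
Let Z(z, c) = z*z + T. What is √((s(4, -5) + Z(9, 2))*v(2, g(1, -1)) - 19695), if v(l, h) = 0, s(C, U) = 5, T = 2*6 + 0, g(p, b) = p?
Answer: I*√19695 ≈ 140.34*I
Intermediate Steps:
T = 12 (T = 12 + 0 = 12)
Z(z, c) = 12 + z² (Z(z, c) = z*z + 12 = z² + 12 = 12 + z²)
√((s(4, -5) + Z(9, 2))*v(2, g(1, -1)) - 19695) = √((5 + (12 + 9²))*0 - 19695) = √((5 + (12 + 81))*0 - 19695) = √((5 + 93)*0 - 19695) = √(98*0 - 19695) = √(0 - 19695) = √(-19695) = I*√19695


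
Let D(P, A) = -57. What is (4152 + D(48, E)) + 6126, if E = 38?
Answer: 10221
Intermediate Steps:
(4152 + D(48, E)) + 6126 = (4152 - 57) + 6126 = 4095 + 6126 = 10221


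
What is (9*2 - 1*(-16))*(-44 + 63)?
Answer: 646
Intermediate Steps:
(9*2 - 1*(-16))*(-44 + 63) = (18 + 16)*19 = 34*19 = 646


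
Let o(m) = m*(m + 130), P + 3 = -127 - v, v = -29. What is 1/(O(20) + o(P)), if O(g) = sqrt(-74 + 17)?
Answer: -2929/8579098 - I*sqrt(57)/8579098 ≈ -0.00034141 - 8.8003e-7*I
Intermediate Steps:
O(g) = I*sqrt(57) (O(g) = sqrt(-57) = I*sqrt(57))
P = -101 (P = -3 + (-127 - 1*(-29)) = -3 + (-127 + 29) = -3 - 98 = -101)
o(m) = m*(130 + m)
1/(O(20) + o(P)) = 1/(I*sqrt(57) - 101*(130 - 101)) = 1/(I*sqrt(57) - 101*29) = 1/(I*sqrt(57) - 2929) = 1/(-2929 + I*sqrt(57))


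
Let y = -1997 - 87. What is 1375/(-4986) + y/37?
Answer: -10441699/184482 ≈ -56.600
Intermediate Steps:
y = -2084
1375/(-4986) + y/37 = 1375/(-4986) - 2084/37 = 1375*(-1/4986) - 2084*1/37 = -1375/4986 - 2084/37 = -10441699/184482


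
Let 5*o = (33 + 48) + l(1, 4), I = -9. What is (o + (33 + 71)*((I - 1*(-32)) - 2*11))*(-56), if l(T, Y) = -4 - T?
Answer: -33376/5 ≈ -6675.2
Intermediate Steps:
o = 76/5 (o = ((33 + 48) + (-4 - 1*1))/5 = (81 + (-4 - 1))/5 = (81 - 5)/5 = (1/5)*76 = 76/5 ≈ 15.200)
(o + (33 + 71)*((I - 1*(-32)) - 2*11))*(-56) = (76/5 + (33 + 71)*((-9 - 1*(-32)) - 2*11))*(-56) = (76/5 + 104*((-9 + 32) - 22))*(-56) = (76/5 + 104*(23 - 22))*(-56) = (76/5 + 104*1)*(-56) = (76/5 + 104)*(-56) = (596/5)*(-56) = -33376/5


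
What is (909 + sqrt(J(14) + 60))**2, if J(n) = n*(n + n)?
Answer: 826733 + 3636*sqrt(113) ≈ 8.6538e+5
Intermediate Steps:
J(n) = 2*n**2 (J(n) = n*(2*n) = 2*n**2)
(909 + sqrt(J(14) + 60))**2 = (909 + sqrt(2*14**2 + 60))**2 = (909 + sqrt(2*196 + 60))**2 = (909 + sqrt(392 + 60))**2 = (909 + sqrt(452))**2 = (909 + 2*sqrt(113))**2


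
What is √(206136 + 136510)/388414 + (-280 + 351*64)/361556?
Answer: 5546/90389 + √342646/388414 ≈ 0.062864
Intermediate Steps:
√(206136 + 136510)/388414 + (-280 + 351*64)/361556 = √342646*(1/388414) + (-280 + 22464)*(1/361556) = √342646/388414 + 22184*(1/361556) = √342646/388414 + 5546/90389 = 5546/90389 + √342646/388414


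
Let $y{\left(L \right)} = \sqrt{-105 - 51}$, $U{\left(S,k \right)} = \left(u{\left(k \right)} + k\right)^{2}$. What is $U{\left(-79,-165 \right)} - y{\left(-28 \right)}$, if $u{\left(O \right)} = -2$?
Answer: $27889 - 2 i \sqrt{39} \approx 27889.0 - 12.49 i$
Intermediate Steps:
$U{\left(S,k \right)} = \left(-2 + k\right)^{2}$
$y{\left(L \right)} = 2 i \sqrt{39}$ ($y{\left(L \right)} = \sqrt{-156} = 2 i \sqrt{39}$)
$U{\left(-79,-165 \right)} - y{\left(-28 \right)} = \left(-2 - 165\right)^{2} - 2 i \sqrt{39} = \left(-167\right)^{2} - 2 i \sqrt{39} = 27889 - 2 i \sqrt{39}$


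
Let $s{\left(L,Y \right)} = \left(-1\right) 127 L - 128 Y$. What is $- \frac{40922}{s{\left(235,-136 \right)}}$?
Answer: $\frac{40922}{12437} \approx 3.2903$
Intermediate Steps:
$s{\left(L,Y \right)} = - 128 Y - 127 L$ ($s{\left(L,Y \right)} = - 127 L - 128 Y = - 128 Y - 127 L$)
$- \frac{40922}{s{\left(235,-136 \right)}} = - \frac{40922}{\left(-128\right) \left(-136\right) - 29845} = - \frac{40922}{17408 - 29845} = - \frac{40922}{-12437} = \left(-40922\right) \left(- \frac{1}{12437}\right) = \frac{40922}{12437}$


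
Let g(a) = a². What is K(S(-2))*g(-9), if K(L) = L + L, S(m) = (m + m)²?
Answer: 2592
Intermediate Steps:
S(m) = 4*m² (S(m) = (2*m)² = 4*m²)
K(L) = 2*L
K(S(-2))*g(-9) = (2*(4*(-2)²))*(-9)² = (2*(4*4))*81 = (2*16)*81 = 32*81 = 2592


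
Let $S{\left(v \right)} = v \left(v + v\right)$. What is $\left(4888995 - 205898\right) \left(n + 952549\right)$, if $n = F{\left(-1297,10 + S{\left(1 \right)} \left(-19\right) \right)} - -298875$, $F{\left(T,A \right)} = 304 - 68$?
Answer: $5861645191020$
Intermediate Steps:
$S{\left(v \right)} = 2 v^{2}$ ($S{\left(v \right)} = v 2 v = 2 v^{2}$)
$F{\left(T,A \right)} = 236$
$n = 299111$ ($n = 236 - -298875 = 236 + 298875 = 299111$)
$\left(4888995 - 205898\right) \left(n + 952549\right) = \left(4888995 - 205898\right) \left(299111 + 952549\right) = 4683097 \cdot 1251660 = 5861645191020$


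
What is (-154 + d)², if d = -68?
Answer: 49284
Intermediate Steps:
(-154 + d)² = (-154 - 68)² = (-222)² = 49284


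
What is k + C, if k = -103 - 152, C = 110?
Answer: -145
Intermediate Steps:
k = -255
k + C = -255 + 110 = -145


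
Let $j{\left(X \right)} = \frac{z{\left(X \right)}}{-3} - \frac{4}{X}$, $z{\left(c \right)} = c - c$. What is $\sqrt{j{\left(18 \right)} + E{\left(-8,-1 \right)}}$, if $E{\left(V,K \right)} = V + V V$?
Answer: $\frac{\sqrt{502}}{3} \approx 7.4685$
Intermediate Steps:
$E{\left(V,K \right)} = V + V^{2}$
$z{\left(c \right)} = 0$
$j{\left(X \right)} = - \frac{4}{X}$ ($j{\left(X \right)} = \frac{0}{-3} - \frac{4}{X} = 0 \left(- \frac{1}{3}\right) - \frac{4}{X} = 0 - \frac{4}{X} = - \frac{4}{X}$)
$\sqrt{j{\left(18 \right)} + E{\left(-8,-1 \right)}} = \sqrt{- \frac{4}{18} - 8 \left(1 - 8\right)} = \sqrt{\left(-4\right) \frac{1}{18} - -56} = \sqrt{- \frac{2}{9} + 56} = \sqrt{\frac{502}{9}} = \frac{\sqrt{502}}{3}$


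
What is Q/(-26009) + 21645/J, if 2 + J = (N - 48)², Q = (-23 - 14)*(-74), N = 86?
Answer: 559016609/37504978 ≈ 14.905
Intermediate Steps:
Q = 2738 (Q = -37*(-74) = 2738)
J = 1442 (J = -2 + (86 - 48)² = -2 + 38² = -2 + 1444 = 1442)
Q/(-26009) + 21645/J = 2738/(-26009) + 21645/1442 = 2738*(-1/26009) + 21645*(1/1442) = -2738/26009 + 21645/1442 = 559016609/37504978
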